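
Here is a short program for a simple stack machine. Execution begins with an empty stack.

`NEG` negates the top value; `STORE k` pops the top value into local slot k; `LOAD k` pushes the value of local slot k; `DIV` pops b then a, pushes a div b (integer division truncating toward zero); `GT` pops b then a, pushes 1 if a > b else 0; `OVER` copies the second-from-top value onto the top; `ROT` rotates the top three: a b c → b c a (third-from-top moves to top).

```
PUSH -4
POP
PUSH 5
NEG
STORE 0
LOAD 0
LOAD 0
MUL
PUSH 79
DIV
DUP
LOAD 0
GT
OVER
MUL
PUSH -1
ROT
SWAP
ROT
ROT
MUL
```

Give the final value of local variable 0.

-5

PUSH -4 -> [-4]
POP     -> []
PUSH 5  -> [5]
NEG     -> [-5]
STORE 0 -> []
LOAD 0  -> [-5]
LOAD 0  -> [-5, -5]
MUL     -> [25]
PUSH 79 -> [25, 79]
DIV     -> [0]
DUP     -> [0, 0]
LOAD 0  -> [0, 0, -5]
GT      -> [0, 1]
OVER    -> [0, 1, 0]
MUL     -> [0, 0]
PUSH -1 -> [0, 0, -1]
ROT     -> [0, -1, 0]
SWAP    -> [0, 0, -1]
ROT     -> [0, -1, 0]
ROT     -> [-1, 0, 0]
MUL     -> [-1, 0]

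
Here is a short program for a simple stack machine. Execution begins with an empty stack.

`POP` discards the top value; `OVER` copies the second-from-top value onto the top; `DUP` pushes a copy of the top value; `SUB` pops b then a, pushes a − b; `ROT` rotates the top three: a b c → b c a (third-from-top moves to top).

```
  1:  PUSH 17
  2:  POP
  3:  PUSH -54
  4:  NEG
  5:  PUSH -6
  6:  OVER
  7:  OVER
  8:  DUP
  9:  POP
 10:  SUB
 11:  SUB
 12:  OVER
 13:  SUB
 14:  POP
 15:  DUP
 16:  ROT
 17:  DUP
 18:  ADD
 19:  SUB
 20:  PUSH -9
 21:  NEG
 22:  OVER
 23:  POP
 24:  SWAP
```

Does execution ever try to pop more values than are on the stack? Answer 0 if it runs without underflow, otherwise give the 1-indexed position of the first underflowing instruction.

PUSH 17  : 17
POP      : (empty)
PUSH -54 : -54
NEG      : 54
PUSH -6  : 54 -6
OVER     : 54 -6 54
OVER     : 54 -6 54 -6
DUP      : 54 -6 54 -6 -6
POP      : 54 -6 54 -6
SUB      : 54 -6 60
SUB      : 54 -66
OVER     : 54 -66 54
SUB      : 54 -120
POP      : 54
DUP      : 54 54
ROT  — needs 3 operands, stack has 2 → underflow

16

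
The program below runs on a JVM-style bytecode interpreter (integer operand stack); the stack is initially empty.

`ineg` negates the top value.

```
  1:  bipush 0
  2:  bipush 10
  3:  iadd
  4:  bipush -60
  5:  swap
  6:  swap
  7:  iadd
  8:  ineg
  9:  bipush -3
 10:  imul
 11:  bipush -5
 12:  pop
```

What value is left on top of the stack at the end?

bipush 0   : 0
bipush 10  : 0 10
iadd       : 10
bipush -60 : 10 -60
swap       : -60 10
swap       : 10 -60
iadd       : -50
ineg       : 50
bipush -3  : 50 -3
imul       : -150
bipush -5  : -150 -5
pop        : -150

-150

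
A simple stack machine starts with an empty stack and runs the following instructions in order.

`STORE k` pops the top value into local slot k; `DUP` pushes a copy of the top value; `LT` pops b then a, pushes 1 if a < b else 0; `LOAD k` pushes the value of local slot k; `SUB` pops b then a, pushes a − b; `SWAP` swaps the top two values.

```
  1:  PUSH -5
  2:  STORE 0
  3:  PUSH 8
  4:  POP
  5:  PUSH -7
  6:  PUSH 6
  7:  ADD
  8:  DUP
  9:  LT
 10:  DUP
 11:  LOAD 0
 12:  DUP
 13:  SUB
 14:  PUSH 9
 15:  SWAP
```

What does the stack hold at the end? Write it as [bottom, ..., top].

[0, 0, 9, 0]

PUSH -5 → [-5]
STORE 0 → []
PUSH 8  → [8]
POP     → []
PUSH -7 → [-7]
PUSH 6  → [-7, 6]
ADD     → [-1]
DUP     → [-1, -1]
LT      → [0]
DUP     → [0, 0]
LOAD 0  → [0, 0, -5]
DUP     → [0, 0, -5, -5]
SUB     → [0, 0, 0]
PUSH 9  → [0, 0, 0, 9]
SWAP    → [0, 0, 9, 0]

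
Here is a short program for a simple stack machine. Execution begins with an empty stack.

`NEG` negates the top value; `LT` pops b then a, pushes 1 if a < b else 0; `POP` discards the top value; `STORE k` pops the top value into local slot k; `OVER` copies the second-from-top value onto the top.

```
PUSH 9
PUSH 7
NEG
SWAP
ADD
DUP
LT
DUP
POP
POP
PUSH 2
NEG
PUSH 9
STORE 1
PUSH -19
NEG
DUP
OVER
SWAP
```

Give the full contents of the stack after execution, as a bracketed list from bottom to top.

PUSH 9    9
PUSH 7    9 7
NEG       9 -7
SWAP      -7 9
ADD       2
DUP       2 2
LT        0
DUP       0 0
POP       0
POP       (empty)
PUSH 2    2
NEG       -2
PUSH 9    -2 9
STORE 1   -2
PUSH -19  -2 -19
NEG       -2 19
DUP       -2 19 19
OVER      -2 19 19 19
SWAP      -2 19 19 19

[-2, 19, 19, 19]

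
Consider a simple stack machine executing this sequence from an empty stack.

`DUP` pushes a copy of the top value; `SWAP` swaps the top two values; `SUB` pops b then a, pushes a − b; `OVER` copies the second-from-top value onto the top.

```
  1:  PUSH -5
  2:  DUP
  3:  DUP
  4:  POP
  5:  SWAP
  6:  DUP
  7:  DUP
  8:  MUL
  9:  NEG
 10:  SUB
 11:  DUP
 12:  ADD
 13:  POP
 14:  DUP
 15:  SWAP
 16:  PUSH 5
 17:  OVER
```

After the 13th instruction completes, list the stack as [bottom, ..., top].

[-5]

PUSH -5 -> -5
DUP     -> -5 -5
DUP     -> -5 -5 -5
POP     -> -5 -5
SWAP    -> -5 -5
DUP     -> -5 -5 -5
DUP     -> -5 -5 -5 -5
MUL     -> -5 -5 25
NEG     -> -5 -5 -25
SUB     -> -5 20
DUP     -> -5 20 20
ADD     -> -5 40
POP     -> -5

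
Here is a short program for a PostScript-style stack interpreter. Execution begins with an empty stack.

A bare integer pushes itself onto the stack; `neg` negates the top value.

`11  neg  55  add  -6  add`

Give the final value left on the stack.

11  -> [11]
neg -> [-11]
55  -> [-11, 55]
add -> [44]
-6  -> [44, -6]
add -> [38]

38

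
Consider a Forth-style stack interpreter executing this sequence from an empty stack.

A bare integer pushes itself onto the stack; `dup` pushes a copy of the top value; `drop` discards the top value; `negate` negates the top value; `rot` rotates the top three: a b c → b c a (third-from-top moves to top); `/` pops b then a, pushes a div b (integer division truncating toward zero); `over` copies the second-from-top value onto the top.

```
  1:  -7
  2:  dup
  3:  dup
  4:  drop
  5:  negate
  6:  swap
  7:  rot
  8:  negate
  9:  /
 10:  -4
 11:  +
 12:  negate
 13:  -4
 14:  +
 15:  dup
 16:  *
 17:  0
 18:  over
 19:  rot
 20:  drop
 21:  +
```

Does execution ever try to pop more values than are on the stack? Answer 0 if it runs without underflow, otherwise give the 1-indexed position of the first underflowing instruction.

7

-7     -> -7
dup    -> -7 -7
dup    -> -7 -7 -7
drop   -> -7 -7
negate -> -7 7
swap   -> 7 -7
rot  — needs 3 operands, stack has 2 → underflow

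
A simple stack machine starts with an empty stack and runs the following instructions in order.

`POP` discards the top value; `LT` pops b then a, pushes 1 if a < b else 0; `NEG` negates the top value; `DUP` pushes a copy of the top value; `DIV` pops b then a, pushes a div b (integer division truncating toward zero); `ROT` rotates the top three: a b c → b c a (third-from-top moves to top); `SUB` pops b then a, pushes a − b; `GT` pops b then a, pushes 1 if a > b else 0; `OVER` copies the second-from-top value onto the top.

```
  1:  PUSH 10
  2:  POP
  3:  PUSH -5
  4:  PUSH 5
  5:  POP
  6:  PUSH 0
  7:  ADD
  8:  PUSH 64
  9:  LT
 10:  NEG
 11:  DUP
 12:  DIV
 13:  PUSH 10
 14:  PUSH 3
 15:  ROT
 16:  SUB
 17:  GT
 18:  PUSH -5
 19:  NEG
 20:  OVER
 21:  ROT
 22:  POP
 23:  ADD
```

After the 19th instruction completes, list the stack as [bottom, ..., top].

[1, 5]

PUSH 10 -> [10]
POP     -> []
PUSH -5 -> [-5]
PUSH 5  -> [-5, 5]
POP     -> [-5]
PUSH 0  -> [-5, 0]
ADD     -> [-5]
PUSH 64 -> [-5, 64]
LT      -> [1]
NEG     -> [-1]
DUP     -> [-1, -1]
DIV     -> [1]
PUSH 10 -> [1, 10]
PUSH 3  -> [1, 10, 3]
ROT     -> [10, 3, 1]
SUB     -> [10, 2]
GT      -> [1]
PUSH -5 -> [1, -5]
NEG     -> [1, 5]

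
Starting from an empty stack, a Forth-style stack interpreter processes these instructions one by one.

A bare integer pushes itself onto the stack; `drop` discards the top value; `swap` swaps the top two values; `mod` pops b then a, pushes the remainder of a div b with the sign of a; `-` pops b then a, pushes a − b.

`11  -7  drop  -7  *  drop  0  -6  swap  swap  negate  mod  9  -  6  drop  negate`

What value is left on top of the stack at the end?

9

11      [11]
-7      [11, -7]
drop    [11]
-7      [11, -7]
*       [-77]
drop    []
0       [0]
-6      [0, -6]
swap    [-6, 0]
swap    [0, -6]
negate  [0, 6]
mod     [0]
9       [0, 9]
-       [-9]
6       [-9, 6]
drop    [-9]
negate  [9]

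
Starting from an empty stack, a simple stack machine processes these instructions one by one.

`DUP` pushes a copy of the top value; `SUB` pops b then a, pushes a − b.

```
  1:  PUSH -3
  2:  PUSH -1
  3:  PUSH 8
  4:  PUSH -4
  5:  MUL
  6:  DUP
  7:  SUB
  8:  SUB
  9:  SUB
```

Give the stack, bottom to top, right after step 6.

[-3, -1, -32, -32]

PUSH -3 → [-3]
PUSH -1 → [-3, -1]
PUSH 8  → [-3, -1, 8]
PUSH -4 → [-3, -1, 8, -4]
MUL     → [-3, -1, -32]
DUP     → [-3, -1, -32, -32]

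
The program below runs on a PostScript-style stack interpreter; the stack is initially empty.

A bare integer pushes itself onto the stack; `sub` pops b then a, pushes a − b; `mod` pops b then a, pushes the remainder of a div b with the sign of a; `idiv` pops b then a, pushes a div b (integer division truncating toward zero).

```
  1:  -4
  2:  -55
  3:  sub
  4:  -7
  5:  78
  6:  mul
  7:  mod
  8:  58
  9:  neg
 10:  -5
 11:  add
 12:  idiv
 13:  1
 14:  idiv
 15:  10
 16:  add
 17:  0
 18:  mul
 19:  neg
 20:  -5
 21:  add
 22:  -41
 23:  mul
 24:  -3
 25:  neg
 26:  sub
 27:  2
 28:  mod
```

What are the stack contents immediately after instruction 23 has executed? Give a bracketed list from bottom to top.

[205]

-4   → -4
-55  → -4 -55
sub  → 51
-7   → 51 -7
78   → 51 -7 78
mul  → 51 -546
mod  → 51
58   → 51 58
neg  → 51 -58
-5   → 51 -58 -5
add  → 51 -63
idiv → 0
1    → 0 1
idiv → 0
10   → 0 10
add  → 10
0    → 10 0
mul  → 0
neg  → 0
-5   → 0 -5
add  → -5
-41  → -5 -41
mul  → 205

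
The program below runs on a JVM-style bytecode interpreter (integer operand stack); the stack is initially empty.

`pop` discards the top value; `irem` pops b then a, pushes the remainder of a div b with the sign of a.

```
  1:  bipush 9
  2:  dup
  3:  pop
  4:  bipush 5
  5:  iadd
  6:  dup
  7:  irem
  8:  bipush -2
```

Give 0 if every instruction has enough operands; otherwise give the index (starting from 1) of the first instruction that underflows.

bipush 9  -> 9
dup       -> 9 9
pop       -> 9
bipush 5  -> 9 5
iadd      -> 14
dup       -> 14 14
irem      -> 0
bipush -2 -> 0 -2

0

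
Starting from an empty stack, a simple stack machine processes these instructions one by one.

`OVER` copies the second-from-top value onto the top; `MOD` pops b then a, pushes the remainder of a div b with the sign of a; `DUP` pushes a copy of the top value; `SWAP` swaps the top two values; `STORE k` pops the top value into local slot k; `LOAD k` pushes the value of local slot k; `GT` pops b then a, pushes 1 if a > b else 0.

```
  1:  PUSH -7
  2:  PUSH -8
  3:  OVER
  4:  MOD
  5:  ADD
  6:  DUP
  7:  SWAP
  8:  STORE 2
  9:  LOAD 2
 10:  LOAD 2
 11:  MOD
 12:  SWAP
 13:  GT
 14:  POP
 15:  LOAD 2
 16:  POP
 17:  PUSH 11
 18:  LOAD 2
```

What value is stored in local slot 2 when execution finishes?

-8

PUSH -7 : -7
PUSH -8 : -7 -8
OVER    : -7 -8 -7
MOD     : -7 -1
ADD     : -8
DUP     : -8 -8
SWAP    : -8 -8
STORE 2 : -8
LOAD 2  : -8 -8
LOAD 2  : -8 -8 -8
MOD     : -8 0
SWAP    : 0 -8
GT      : 1
POP     : (empty)
LOAD 2  : -8
POP     : (empty)
PUSH 11 : 11
LOAD 2  : 11 -8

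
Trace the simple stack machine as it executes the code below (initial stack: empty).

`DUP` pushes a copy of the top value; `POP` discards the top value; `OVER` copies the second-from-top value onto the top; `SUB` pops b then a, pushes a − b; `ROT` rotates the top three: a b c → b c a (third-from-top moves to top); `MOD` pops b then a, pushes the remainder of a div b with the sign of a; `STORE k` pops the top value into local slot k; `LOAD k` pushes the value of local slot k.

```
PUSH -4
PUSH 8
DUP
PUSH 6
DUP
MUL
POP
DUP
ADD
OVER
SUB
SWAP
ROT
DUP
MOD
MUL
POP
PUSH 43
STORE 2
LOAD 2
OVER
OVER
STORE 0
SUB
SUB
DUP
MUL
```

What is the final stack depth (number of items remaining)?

1

PUSH -4 : [-4]
PUSH 8  : [-4, 8]
DUP     : [-4, 8, 8]
PUSH 6  : [-4, 8, 8, 6]
DUP     : [-4, 8, 8, 6, 6]
MUL     : [-4, 8, 8, 36]
POP     : [-4, 8, 8]
DUP     : [-4, 8, 8, 8]
ADD     : [-4, 8, 16]
OVER    : [-4, 8, 16, 8]
SUB     : [-4, 8, 8]
SWAP    : [-4, 8, 8]
ROT     : [8, 8, -4]
DUP     : [8, 8, -4, -4]
MOD     : [8, 8, 0]
MUL     : [8, 0]
POP     : [8]
PUSH 43 : [8, 43]
STORE 2 : [8]
LOAD 2  : [8, 43]
OVER    : [8, 43, 8]
OVER    : [8, 43, 8, 43]
STORE 0 : [8, 43, 8]
SUB     : [8, 35]
SUB     : [-27]
DUP     : [-27, -27]
MUL     : [729]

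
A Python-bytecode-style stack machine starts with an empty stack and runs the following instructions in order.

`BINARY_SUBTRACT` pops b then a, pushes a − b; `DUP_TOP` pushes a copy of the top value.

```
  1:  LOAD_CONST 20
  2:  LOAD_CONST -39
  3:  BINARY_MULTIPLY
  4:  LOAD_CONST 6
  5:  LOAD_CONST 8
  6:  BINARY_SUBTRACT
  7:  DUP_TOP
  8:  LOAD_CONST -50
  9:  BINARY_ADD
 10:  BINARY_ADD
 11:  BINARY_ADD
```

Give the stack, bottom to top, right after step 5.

LOAD_CONST 20   -> [20]
LOAD_CONST -39  -> [20, -39]
BINARY_MULTIPLY -> [-780]
LOAD_CONST 6    -> [-780, 6]
LOAD_CONST 8    -> [-780, 6, 8]

[-780, 6, 8]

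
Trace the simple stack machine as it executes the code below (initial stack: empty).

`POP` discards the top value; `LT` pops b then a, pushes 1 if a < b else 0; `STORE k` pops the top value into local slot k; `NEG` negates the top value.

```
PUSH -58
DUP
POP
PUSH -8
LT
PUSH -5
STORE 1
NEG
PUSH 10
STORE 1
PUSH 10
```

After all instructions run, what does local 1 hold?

PUSH -58  [-58]
DUP       [-58, -58]
POP       [-58]
PUSH -8   [-58, -8]
LT        [1]
PUSH -5   [1, -5]
STORE 1   [1]
NEG       [-1]
PUSH 10   [-1, 10]
STORE 1   [-1]
PUSH 10   [-1, 10]

10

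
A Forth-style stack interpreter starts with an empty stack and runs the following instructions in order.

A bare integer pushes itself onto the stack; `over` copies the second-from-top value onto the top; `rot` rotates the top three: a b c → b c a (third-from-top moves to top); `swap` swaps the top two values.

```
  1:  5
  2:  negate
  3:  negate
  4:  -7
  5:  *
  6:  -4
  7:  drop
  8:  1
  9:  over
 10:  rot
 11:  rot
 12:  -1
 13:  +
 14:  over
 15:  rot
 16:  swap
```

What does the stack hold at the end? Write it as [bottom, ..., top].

[-35, 0, -35, -35]

5      → [5]
negate → [-5]
negate → [5]
-7     → [5, -7]
*      → [-35]
-4     → [-35, -4]
drop   → [-35]
1      → [-35, 1]
over   → [-35, 1, -35]
rot    → [1, -35, -35]
rot    → [-35, -35, 1]
-1     → [-35, -35, 1, -1]
+      → [-35, -35, 0]
over   → [-35, -35, 0, -35]
rot    → [-35, 0, -35, -35]
swap   → [-35, 0, -35, -35]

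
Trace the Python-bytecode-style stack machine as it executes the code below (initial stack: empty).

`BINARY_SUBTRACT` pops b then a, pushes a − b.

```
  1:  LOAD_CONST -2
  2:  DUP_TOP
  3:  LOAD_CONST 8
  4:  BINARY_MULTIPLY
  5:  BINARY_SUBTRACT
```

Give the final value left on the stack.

14

LOAD_CONST -2    -2
DUP_TOP          -2 -2
LOAD_CONST 8     -2 -2 8
BINARY_MULTIPLY  -2 -16
BINARY_SUBTRACT  14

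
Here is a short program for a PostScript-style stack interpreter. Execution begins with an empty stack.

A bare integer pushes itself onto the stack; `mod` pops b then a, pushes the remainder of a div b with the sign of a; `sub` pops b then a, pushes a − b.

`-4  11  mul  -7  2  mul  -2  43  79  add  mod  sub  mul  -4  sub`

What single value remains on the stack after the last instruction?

-4  -> [-4]
11  -> [-4, 11]
mul -> [-44]
-7  -> [-44, -7]
2   -> [-44, -7, 2]
mul -> [-44, -14]
-2  -> [-44, -14, -2]
43  -> [-44, -14, -2, 43]
79  -> [-44, -14, -2, 43, 79]
add -> [-44, -14, -2, 122]
mod -> [-44, -14, -2]
sub -> [-44, -12]
mul -> [528]
-4  -> [528, -4]
sub -> [532]

532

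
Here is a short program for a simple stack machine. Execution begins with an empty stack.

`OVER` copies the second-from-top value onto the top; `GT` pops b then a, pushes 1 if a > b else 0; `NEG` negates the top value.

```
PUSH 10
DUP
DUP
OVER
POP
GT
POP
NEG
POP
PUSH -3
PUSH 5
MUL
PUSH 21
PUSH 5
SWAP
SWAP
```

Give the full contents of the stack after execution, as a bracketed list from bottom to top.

[-15, 21, 5]

PUSH 10 → [10]
DUP     → [10, 10]
DUP     → [10, 10, 10]
OVER    → [10, 10, 10, 10]
POP     → [10, 10, 10]
GT      → [10, 0]
POP     → [10]
NEG     → [-10]
POP     → []
PUSH -3 → [-3]
PUSH 5  → [-3, 5]
MUL     → [-15]
PUSH 21 → [-15, 21]
PUSH 5  → [-15, 21, 5]
SWAP    → [-15, 5, 21]
SWAP    → [-15, 21, 5]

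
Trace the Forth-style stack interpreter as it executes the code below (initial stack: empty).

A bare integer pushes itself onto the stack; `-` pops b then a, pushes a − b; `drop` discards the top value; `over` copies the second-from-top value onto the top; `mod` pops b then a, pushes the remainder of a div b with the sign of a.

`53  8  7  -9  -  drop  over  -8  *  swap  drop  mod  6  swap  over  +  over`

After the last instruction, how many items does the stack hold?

3

53    [53]
8     [53, 8]
7     [53, 8, 7]
-9    [53, 8, 7, -9]
-     [53, 8, 16]
drop  [53, 8]
over  [53, 8, 53]
-8    [53, 8, 53, -8]
*     [53, 8, -424]
swap  [53, -424, 8]
drop  [53, -424]
mod   [53]
6     [53, 6]
swap  [6, 53]
over  [6, 53, 6]
+     [6, 59]
over  [6, 59, 6]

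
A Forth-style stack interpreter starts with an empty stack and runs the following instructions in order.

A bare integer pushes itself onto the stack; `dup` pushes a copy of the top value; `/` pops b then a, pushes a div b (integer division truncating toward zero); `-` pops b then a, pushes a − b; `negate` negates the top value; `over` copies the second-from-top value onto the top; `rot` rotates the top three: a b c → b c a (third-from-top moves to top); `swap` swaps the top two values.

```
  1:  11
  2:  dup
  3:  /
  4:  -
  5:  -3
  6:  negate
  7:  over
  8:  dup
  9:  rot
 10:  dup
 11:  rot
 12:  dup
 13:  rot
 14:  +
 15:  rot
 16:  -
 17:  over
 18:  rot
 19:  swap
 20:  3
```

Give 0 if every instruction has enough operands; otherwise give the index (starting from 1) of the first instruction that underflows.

11   [11]
dup  [11, 11]
/    [1]
-  — needs 2 operands, stack has 1 → underflow

4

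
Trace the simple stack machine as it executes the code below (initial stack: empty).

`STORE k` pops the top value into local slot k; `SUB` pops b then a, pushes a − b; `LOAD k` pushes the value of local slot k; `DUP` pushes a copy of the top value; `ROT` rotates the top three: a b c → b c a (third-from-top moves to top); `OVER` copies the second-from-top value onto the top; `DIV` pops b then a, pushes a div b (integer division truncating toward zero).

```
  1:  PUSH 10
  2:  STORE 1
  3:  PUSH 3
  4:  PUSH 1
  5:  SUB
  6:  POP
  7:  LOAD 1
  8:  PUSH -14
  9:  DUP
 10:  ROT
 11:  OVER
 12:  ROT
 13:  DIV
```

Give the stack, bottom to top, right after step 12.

PUSH 10  → 10
STORE 1  → (empty)
PUSH 3   → 3
PUSH 1   → 3 1
SUB      → 2
POP      → (empty)
LOAD 1   → 10
PUSH -14 → 10 -14
DUP      → 10 -14 -14
ROT      → -14 -14 10
OVER     → -14 -14 10 -14
ROT      → -14 10 -14 -14

[-14, 10, -14, -14]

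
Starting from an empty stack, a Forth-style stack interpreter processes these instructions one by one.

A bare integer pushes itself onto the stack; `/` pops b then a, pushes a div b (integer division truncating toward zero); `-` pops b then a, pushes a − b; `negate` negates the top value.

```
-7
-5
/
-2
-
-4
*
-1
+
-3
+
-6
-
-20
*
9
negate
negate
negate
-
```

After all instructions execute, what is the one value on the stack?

209

-7     : [-7]
-5     : [-7, -5]
/      : [1]
-2     : [1, -2]
-      : [3]
-4     : [3, -4]
*      : [-12]
-1     : [-12, -1]
+      : [-13]
-3     : [-13, -3]
+      : [-16]
-6     : [-16, -6]
-      : [-10]
-20    : [-10, -20]
*      : [200]
9      : [200, 9]
negate : [200, -9]
negate : [200, 9]
negate : [200, -9]
-      : [209]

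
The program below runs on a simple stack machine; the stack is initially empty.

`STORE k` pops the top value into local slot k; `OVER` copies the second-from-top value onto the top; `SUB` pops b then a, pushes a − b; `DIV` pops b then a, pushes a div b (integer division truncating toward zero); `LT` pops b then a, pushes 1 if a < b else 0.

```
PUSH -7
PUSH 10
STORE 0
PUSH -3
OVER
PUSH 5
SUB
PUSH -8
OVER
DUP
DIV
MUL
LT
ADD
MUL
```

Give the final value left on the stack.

PUSH -7 → -7
PUSH 10 → -7 10
STORE 0 → -7
PUSH -3 → -7 -3
OVER    → -7 -3 -7
PUSH 5  → -7 -3 -7 5
SUB     → -7 -3 -12
PUSH -8 → -7 -3 -12 -8
OVER    → -7 -3 -12 -8 -12
DUP     → -7 -3 -12 -8 -12 -12
DIV     → -7 -3 -12 -8 1
MUL     → -7 -3 -12 -8
LT      → -7 -3 1
ADD     → -7 -2
MUL     → 14

14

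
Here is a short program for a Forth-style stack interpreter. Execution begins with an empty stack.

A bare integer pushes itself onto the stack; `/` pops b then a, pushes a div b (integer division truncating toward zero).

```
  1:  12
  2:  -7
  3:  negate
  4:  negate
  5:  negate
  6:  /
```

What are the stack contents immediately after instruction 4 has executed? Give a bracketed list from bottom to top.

12     -> [12]
-7     -> [12, -7]
negate -> [12, 7]
negate -> [12, -7]

[12, -7]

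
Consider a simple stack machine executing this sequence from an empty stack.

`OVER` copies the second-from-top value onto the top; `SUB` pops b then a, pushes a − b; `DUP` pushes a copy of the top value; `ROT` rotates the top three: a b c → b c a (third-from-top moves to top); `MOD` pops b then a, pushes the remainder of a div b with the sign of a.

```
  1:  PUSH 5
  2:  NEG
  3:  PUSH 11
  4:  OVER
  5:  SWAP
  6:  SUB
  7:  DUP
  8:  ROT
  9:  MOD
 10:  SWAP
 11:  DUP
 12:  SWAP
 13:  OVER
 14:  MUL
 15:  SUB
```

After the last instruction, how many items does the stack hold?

2

PUSH 5  -> 5
NEG     -> -5
PUSH 11 -> -5 11
OVER    -> -5 11 -5
SWAP    -> -5 -5 11
SUB     -> -5 -16
DUP     -> -5 -16 -16
ROT     -> -16 -16 -5
MOD     -> -16 -1
SWAP    -> -1 -16
DUP     -> -1 -16 -16
SWAP    -> -1 -16 -16
OVER    -> -1 -16 -16 -16
MUL     -> -1 -16 256
SUB     -> -1 -272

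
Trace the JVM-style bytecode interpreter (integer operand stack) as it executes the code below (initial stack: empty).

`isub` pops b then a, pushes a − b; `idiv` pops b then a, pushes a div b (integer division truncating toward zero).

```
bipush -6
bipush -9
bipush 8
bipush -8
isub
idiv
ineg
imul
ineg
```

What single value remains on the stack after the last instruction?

bipush -6 → [-6]
bipush -9 → [-6, -9]
bipush 8  → [-6, -9, 8]
bipush -8 → [-6, -9, 8, -8]
isub      → [-6, -9, 16]
idiv      → [-6, 0]
ineg      → [-6, 0]
imul      → [0]
ineg      → [0]

0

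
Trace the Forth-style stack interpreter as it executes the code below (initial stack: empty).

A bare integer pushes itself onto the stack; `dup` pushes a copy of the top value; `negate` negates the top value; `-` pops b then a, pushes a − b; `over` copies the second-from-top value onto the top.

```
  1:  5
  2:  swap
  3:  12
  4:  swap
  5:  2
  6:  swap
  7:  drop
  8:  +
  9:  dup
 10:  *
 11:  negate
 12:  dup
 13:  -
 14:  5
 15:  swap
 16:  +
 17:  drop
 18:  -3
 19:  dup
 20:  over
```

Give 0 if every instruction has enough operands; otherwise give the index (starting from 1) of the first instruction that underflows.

2

5 -> 5
swap  — needs 2 operands, stack has 1 → underflow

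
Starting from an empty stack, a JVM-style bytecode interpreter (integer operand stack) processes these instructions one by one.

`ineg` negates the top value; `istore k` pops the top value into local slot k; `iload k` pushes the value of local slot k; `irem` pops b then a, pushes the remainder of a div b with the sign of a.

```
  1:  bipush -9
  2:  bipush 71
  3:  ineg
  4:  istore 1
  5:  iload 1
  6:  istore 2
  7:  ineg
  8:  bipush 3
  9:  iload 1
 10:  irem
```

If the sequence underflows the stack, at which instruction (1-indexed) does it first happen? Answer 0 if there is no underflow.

bipush -9 → [-9]
bipush 71 → [-9, 71]
ineg      → [-9, -71]
istore 1  → [-9]
iload 1   → [-9, -71]
istore 2  → [-9]
ineg      → [9]
bipush 3  → [9, 3]
iload 1   → [9, 3, -71]
irem      → [9, 3]

0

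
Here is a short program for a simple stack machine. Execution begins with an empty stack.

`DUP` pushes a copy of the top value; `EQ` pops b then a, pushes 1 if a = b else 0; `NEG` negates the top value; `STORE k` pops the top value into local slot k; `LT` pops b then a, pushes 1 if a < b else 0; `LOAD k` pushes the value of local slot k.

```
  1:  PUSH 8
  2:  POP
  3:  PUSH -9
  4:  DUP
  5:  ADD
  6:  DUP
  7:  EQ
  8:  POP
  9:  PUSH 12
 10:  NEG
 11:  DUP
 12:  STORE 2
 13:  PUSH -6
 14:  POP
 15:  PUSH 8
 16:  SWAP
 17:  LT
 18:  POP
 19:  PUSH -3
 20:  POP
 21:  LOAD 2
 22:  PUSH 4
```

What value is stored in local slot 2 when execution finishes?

-12

PUSH 8   [8]
POP      []
PUSH -9  [-9]
DUP      [-9, -9]
ADD      [-18]
DUP      [-18, -18]
EQ       [1]
POP      []
PUSH 12  [12]
NEG      [-12]
DUP      [-12, -12]
STORE 2  [-12]
PUSH -6  [-12, -6]
POP      [-12]
PUSH 8   [-12, 8]
SWAP     [8, -12]
LT       [0]
POP      []
PUSH -3  [-3]
POP      []
LOAD 2   [-12]
PUSH 4   [-12, 4]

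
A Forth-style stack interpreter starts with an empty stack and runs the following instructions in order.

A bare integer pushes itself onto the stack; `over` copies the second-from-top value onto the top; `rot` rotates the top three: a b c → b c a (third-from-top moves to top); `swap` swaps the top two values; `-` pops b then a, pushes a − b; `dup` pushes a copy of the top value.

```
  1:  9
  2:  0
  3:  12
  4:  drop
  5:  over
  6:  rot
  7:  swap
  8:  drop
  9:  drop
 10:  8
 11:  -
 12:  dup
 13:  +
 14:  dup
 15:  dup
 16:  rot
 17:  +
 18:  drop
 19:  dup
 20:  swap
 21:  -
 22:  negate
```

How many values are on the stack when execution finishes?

9      : [9]
0      : [9, 0]
12     : [9, 0, 12]
drop   : [9, 0]
over   : [9, 0, 9]
rot    : [0, 9, 9]
swap   : [0, 9, 9]
drop   : [0, 9]
drop   : [0]
8      : [0, 8]
-      : [-8]
dup    : [-8, -8]
+      : [-16]
dup    : [-16, -16]
dup    : [-16, -16, -16]
rot    : [-16, -16, -16]
+      : [-16, -32]
drop   : [-16]
dup    : [-16, -16]
swap   : [-16, -16]
-      : [0]
negate : [0]

1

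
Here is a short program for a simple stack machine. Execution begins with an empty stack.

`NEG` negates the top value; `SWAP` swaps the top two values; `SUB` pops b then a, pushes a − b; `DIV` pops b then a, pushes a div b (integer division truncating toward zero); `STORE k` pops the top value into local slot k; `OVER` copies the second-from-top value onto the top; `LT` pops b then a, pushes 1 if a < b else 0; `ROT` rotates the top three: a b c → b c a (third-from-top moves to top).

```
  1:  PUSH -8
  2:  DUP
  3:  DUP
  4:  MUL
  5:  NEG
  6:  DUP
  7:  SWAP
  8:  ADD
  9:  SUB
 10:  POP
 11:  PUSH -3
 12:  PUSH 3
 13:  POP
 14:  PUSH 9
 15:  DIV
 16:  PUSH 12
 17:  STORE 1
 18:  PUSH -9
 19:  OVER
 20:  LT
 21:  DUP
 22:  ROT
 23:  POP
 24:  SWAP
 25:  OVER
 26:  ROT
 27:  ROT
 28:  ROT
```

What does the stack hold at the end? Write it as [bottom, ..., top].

[1, 1, 1]

PUSH -8 -> -8
DUP     -> -8 -8
DUP     -> -8 -8 -8
MUL     -> -8 64
NEG     -> -8 -64
DUP     -> -8 -64 -64
SWAP    -> -8 -64 -64
ADD     -> -8 -128
SUB     -> 120
POP     -> (empty)
PUSH -3 -> -3
PUSH 3  -> -3 3
POP     -> -3
PUSH 9  -> -3 9
DIV     -> 0
PUSH 12 -> 0 12
STORE 1 -> 0
PUSH -9 -> 0 -9
OVER    -> 0 -9 0
LT      -> 0 1
DUP     -> 0 1 1
ROT     -> 1 1 0
POP     -> 1 1
SWAP    -> 1 1
OVER    -> 1 1 1
ROT     -> 1 1 1
ROT     -> 1 1 1
ROT     -> 1 1 1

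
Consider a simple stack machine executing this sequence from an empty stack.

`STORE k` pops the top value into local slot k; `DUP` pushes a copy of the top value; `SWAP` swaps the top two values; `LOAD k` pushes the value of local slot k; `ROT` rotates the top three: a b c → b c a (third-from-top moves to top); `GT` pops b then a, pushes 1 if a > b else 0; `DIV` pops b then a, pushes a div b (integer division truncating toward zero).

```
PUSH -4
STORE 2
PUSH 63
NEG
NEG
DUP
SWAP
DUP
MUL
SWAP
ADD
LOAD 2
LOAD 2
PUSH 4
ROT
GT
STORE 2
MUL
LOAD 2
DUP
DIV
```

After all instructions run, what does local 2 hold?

1

PUSH -4 -> [-4]
STORE 2 -> []
PUSH 63 -> [63]
NEG     -> [-63]
NEG     -> [63]
DUP     -> [63, 63]
SWAP    -> [63, 63]
DUP     -> [63, 63, 63]
MUL     -> [63, 3969]
SWAP    -> [3969, 63]
ADD     -> [4032]
LOAD 2  -> [4032, -4]
LOAD 2  -> [4032, -4, -4]
PUSH 4  -> [4032, -4, -4, 4]
ROT     -> [4032, -4, 4, -4]
GT      -> [4032, -4, 1]
STORE 2 -> [4032, -4]
MUL     -> [-16128]
LOAD 2  -> [-16128, 1]
DUP     -> [-16128, 1, 1]
DIV     -> [-16128, 1]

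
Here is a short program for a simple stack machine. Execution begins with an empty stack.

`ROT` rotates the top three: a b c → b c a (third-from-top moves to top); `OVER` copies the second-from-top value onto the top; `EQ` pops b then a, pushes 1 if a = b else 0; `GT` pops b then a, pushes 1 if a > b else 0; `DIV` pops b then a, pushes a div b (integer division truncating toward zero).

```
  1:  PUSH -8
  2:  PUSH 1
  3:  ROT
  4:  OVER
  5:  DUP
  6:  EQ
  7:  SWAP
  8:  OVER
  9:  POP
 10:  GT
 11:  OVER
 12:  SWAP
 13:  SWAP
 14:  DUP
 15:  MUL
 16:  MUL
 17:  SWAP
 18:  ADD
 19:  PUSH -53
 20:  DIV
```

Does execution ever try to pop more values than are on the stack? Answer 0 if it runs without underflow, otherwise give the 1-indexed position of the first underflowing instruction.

3

PUSH -8 -> -8
PUSH 1  -> -8 1
ROT  — needs 3 operands, stack has 2 → underflow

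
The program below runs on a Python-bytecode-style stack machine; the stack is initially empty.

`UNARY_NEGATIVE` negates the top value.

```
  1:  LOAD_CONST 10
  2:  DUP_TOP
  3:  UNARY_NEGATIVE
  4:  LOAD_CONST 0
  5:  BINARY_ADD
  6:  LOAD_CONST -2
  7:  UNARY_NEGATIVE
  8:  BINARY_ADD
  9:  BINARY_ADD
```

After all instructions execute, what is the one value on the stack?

LOAD_CONST 10   [10]
DUP_TOP         [10, 10]
UNARY_NEGATIVE  [10, -10]
LOAD_CONST 0    [10, -10, 0]
BINARY_ADD      [10, -10]
LOAD_CONST -2   [10, -10, -2]
UNARY_NEGATIVE  [10, -10, 2]
BINARY_ADD      [10, -8]
BINARY_ADD      [2]

2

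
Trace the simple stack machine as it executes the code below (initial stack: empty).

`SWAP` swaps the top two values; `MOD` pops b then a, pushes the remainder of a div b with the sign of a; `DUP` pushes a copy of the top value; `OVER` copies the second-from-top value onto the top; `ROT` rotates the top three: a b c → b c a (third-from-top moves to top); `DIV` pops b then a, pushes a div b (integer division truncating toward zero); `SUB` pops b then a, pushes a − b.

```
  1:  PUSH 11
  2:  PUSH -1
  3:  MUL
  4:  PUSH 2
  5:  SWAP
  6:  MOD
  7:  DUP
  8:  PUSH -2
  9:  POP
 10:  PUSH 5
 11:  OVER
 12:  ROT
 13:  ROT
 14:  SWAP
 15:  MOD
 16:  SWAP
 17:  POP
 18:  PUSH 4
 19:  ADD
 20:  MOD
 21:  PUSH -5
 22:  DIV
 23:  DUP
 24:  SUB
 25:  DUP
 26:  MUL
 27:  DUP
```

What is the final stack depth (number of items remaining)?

PUSH 11 -> 11
PUSH -1 -> 11 -1
MUL     -> -11
PUSH 2  -> -11 2
SWAP    -> 2 -11
MOD     -> 2
DUP     -> 2 2
PUSH -2 -> 2 2 -2
POP     -> 2 2
PUSH 5  -> 2 2 5
OVER    -> 2 2 5 2
ROT     -> 2 5 2 2
ROT     -> 2 2 2 5
SWAP    -> 2 2 5 2
MOD     -> 2 2 1
SWAP    -> 2 1 2
POP     -> 2 1
PUSH 4  -> 2 1 4
ADD     -> 2 5
MOD     -> 2
PUSH -5 -> 2 -5
DIV     -> 0
DUP     -> 0 0
SUB     -> 0
DUP     -> 0 0
MUL     -> 0
DUP     -> 0 0

2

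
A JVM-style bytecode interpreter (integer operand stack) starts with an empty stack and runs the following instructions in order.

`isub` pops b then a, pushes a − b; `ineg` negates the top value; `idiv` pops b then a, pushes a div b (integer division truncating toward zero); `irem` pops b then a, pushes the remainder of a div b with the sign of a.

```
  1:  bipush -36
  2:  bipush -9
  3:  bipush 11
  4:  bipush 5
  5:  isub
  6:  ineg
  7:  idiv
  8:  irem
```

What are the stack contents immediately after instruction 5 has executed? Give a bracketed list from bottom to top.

bipush -36 -> -36
bipush -9  -> -36 -9
bipush 11  -> -36 -9 11
bipush 5   -> -36 -9 11 5
isub       -> -36 -9 6

[-36, -9, 6]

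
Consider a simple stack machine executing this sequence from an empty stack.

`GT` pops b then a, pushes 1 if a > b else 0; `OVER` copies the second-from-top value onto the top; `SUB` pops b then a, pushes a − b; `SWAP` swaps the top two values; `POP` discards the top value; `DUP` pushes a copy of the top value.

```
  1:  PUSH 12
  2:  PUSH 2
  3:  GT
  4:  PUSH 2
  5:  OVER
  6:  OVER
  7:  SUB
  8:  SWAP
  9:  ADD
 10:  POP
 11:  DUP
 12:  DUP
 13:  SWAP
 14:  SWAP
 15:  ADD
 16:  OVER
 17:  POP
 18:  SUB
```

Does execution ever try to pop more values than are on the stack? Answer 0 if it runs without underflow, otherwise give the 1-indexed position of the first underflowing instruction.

0

PUSH 12 : 12
PUSH 2  : 12 2
GT      : 1
PUSH 2  : 1 2
OVER    : 1 2 1
OVER    : 1 2 1 2
SUB     : 1 2 -1
SWAP    : 1 -1 2
ADD     : 1 1
POP     : 1
DUP     : 1 1
DUP     : 1 1 1
SWAP    : 1 1 1
SWAP    : 1 1 1
ADD     : 1 2
OVER    : 1 2 1
POP     : 1 2
SUB     : -1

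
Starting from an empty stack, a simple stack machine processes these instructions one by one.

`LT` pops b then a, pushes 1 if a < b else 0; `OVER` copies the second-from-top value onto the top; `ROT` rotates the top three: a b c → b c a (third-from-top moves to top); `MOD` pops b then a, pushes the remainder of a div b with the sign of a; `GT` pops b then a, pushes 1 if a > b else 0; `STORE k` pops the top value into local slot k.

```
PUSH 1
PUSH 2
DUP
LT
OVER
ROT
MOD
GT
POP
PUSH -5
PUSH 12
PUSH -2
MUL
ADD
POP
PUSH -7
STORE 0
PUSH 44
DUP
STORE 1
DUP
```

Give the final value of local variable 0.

PUSH 1  -> 1
PUSH 2  -> 1 2
DUP     -> 1 2 2
LT      -> 1 0
OVER    -> 1 0 1
ROT     -> 0 1 1
MOD     -> 0 0
GT      -> 0
POP     -> (empty)
PUSH -5 -> -5
PUSH 12 -> -5 12
PUSH -2 -> -5 12 -2
MUL     -> -5 -24
ADD     -> -29
POP     -> (empty)
PUSH -7 -> -7
STORE 0 -> (empty)
PUSH 44 -> 44
DUP     -> 44 44
STORE 1 -> 44
DUP     -> 44 44

-7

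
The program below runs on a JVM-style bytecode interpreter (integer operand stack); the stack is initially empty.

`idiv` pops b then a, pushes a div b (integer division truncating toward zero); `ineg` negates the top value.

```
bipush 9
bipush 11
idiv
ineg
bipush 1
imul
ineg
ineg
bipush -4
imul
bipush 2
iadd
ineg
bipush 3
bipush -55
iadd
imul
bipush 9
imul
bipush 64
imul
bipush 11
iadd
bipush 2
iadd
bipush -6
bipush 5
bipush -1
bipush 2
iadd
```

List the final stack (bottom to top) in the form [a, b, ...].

bipush 9   : [9]
bipush 11  : [9, 11]
idiv       : [0]
ineg       : [0]
bipush 1   : [0, 1]
imul       : [0]
ineg       : [0]
ineg       : [0]
bipush -4  : [0, -4]
imul       : [0]
bipush 2   : [0, 2]
iadd       : [2]
ineg       : [-2]
bipush 3   : [-2, 3]
bipush -55 : [-2, 3, -55]
iadd       : [-2, -52]
imul       : [104]
bipush 9   : [104, 9]
imul       : [936]
bipush 64  : [936, 64]
imul       : [59904]
bipush 11  : [59904, 11]
iadd       : [59915]
bipush 2   : [59915, 2]
iadd       : [59917]
bipush -6  : [59917, -6]
bipush 5   : [59917, -6, 5]
bipush -1  : [59917, -6, 5, -1]
bipush 2   : [59917, -6, 5, -1, 2]
iadd       : [59917, -6, 5, 1]

[59917, -6, 5, 1]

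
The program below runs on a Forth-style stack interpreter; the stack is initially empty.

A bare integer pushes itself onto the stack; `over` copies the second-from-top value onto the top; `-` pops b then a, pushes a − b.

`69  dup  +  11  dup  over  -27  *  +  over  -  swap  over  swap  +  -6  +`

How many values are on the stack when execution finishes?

69   -> [69]
dup  -> [69, 69]
+    -> [138]
11   -> [138, 11]
dup  -> [138, 11, 11]
over -> [138, 11, 11, 11]
-27  -> [138, 11, 11, 11, -27]
*    -> [138, 11, 11, -297]
+    -> [138, 11, -286]
over -> [138, 11, -286, 11]
-    -> [138, 11, -297]
swap -> [138, -297, 11]
over -> [138, -297, 11, -297]
swap -> [138, -297, -297, 11]
+    -> [138, -297, -286]
-6   -> [138, -297, -286, -6]
+    -> [138, -297, -292]

3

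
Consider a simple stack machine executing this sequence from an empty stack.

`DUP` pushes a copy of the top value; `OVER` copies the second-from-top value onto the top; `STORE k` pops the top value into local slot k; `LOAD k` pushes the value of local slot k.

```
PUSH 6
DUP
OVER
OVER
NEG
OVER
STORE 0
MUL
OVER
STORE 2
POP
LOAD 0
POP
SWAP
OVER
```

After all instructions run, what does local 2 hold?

PUSH 6  → 6
DUP     → 6 6
OVER    → 6 6 6
OVER    → 6 6 6 6
NEG     → 6 6 6 -6
OVER    → 6 6 6 -6 6
STORE 0 → 6 6 6 -6
MUL     → 6 6 -36
OVER    → 6 6 -36 6
STORE 2 → 6 6 -36
POP     → 6 6
LOAD 0  → 6 6 6
POP     → 6 6
SWAP    → 6 6
OVER    → 6 6 6

6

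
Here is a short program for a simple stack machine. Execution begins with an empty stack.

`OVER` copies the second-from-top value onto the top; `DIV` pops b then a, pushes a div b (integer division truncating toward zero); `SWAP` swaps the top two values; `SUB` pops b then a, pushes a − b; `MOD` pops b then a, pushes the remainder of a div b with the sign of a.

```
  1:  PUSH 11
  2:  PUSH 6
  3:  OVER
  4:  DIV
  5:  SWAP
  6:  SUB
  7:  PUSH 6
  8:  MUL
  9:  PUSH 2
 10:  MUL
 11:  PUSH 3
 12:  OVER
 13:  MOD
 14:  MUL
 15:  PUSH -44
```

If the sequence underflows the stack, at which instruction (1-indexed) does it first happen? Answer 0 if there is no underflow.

0

PUSH 11  : 11
PUSH 6   : 11 6
OVER     : 11 6 11
DIV      : 11 0
SWAP     : 0 11
SUB      : -11
PUSH 6   : -11 6
MUL      : -66
PUSH 2   : -66 2
MUL      : -132
PUSH 3   : -132 3
OVER     : -132 3 -132
MOD      : -132 3
MUL      : -396
PUSH -44 : -396 -44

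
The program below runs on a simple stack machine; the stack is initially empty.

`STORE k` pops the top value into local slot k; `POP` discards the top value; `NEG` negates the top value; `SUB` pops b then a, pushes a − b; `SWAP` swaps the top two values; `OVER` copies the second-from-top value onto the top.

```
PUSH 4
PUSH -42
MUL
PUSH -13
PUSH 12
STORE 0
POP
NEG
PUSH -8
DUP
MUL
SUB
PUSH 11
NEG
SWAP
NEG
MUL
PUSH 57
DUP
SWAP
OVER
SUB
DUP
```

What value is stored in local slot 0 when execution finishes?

12

PUSH 4    [4]
PUSH -42  [4, -42]
MUL       [-168]
PUSH -13  [-168, -13]
PUSH 12   [-168, -13, 12]
STORE 0   [-168, -13]
POP       [-168]
NEG       [168]
PUSH -8   [168, -8]
DUP       [168, -8, -8]
MUL       [168, 64]
SUB       [104]
PUSH 11   [104, 11]
NEG       [104, -11]
SWAP      [-11, 104]
NEG       [-11, -104]
MUL       [1144]
PUSH 57   [1144, 57]
DUP       [1144, 57, 57]
SWAP      [1144, 57, 57]
OVER      [1144, 57, 57, 57]
SUB       [1144, 57, 0]
DUP       [1144, 57, 0, 0]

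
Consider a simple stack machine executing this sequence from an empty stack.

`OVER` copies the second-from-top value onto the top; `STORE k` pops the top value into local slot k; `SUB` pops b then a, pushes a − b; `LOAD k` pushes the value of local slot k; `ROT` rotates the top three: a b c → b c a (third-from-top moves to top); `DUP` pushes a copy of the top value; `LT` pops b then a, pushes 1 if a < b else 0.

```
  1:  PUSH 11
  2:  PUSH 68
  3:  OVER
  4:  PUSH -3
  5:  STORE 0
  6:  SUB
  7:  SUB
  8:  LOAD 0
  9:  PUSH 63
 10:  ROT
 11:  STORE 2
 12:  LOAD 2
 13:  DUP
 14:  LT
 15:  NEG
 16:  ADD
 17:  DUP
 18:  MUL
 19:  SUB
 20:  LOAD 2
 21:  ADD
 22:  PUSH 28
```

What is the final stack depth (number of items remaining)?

PUSH 11 : 11
PUSH 68 : 11 68
OVER    : 11 68 11
PUSH -3 : 11 68 11 -3
STORE 0 : 11 68 11
SUB     : 11 57
SUB     : -46
LOAD 0  : -46 -3
PUSH 63 : -46 -3 63
ROT     : -3 63 -46
STORE 2 : -3 63
LOAD 2  : -3 63 -46
DUP     : -3 63 -46 -46
LT      : -3 63 0
NEG     : -3 63 0
ADD     : -3 63
DUP     : -3 63 63
MUL     : -3 3969
SUB     : -3972
LOAD 2  : -3972 -46
ADD     : -4018
PUSH 28 : -4018 28

2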